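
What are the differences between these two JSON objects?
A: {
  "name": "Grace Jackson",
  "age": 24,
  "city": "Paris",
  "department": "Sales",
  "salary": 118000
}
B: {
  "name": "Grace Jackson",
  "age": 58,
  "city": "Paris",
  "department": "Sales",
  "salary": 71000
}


Comparing each field (in key order):
  name: same
  age: DIFFERENT
  city: same
  department: same
  salary: DIFFERENT
Differences:
  age: 24 -> 58
  salary: 118000 -> 71000

2 field(s) changed

2 changes: age, salary


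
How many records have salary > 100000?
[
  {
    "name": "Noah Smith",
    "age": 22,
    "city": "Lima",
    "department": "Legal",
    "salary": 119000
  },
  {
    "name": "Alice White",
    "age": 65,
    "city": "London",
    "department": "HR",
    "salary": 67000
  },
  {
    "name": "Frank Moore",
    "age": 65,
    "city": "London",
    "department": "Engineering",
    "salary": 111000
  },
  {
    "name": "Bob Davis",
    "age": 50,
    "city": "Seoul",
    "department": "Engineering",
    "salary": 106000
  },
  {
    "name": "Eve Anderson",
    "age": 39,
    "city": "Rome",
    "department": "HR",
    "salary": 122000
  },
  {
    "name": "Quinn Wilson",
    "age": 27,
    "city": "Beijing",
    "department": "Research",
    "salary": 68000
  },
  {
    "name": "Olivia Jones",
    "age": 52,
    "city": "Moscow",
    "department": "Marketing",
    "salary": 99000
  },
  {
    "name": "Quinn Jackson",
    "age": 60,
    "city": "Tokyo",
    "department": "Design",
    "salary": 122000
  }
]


Data: 8 records
Condition: salary > 100000

Checking each record:
  Noah Smith: 119000 MATCH
  Alice White: 67000
  Frank Moore: 111000 MATCH
  Bob Davis: 106000 MATCH
  Eve Anderson: 122000 MATCH
  Quinn Wilson: 68000
  Olivia Jones: 99000
  Quinn Jackson: 122000 MATCH

Count: 5

5


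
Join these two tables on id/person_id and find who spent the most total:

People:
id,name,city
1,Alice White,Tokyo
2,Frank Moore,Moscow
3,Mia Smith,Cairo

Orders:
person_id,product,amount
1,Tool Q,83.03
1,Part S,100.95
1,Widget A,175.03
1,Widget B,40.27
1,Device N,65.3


Join on: people.id = orders.person_id

Joined rows:
  Alice White (Tokyo) bought Tool Q for $83.03
  Alice White (Tokyo) bought Part S for $100.95
  Alice White (Tokyo) bought Widget A for $175.03
  Alice White (Tokyo) bought Widget B for $40.27
  Alice White (Tokyo) bought Device N for $65.3

Total per person:
  Alice White: $464.58

Top spender: Alice White ($464.58)

Alice White ($464.58)


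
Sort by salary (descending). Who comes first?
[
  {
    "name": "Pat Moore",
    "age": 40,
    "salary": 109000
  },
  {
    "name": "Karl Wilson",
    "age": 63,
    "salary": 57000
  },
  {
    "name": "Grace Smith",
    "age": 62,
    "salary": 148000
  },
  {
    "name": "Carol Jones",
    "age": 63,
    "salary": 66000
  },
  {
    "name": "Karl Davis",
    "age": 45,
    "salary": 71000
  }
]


Sort by: salary (descending)

Sorted order:
  1. Grace Smith (salary = 148000)
  2. Pat Moore (salary = 109000)
  3. Karl Davis (salary = 71000)
  4. Carol Jones (salary = 66000)
  5. Karl Wilson (salary = 57000)

First: Grace Smith

Grace Smith


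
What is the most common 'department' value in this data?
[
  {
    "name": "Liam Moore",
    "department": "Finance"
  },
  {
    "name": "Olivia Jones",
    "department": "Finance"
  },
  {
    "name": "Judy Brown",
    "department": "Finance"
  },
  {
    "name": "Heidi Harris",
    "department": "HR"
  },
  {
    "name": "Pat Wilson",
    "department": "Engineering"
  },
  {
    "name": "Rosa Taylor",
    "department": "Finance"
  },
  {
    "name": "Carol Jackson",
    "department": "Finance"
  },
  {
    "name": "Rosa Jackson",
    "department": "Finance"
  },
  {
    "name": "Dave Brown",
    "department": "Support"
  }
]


Counting 'department' values across 9 records:

  Finance: 6 ######
  HR: 1 #
  Engineering: 1 #
  Support: 1 #

Most common: Finance (6 times)

Finance (6 times)


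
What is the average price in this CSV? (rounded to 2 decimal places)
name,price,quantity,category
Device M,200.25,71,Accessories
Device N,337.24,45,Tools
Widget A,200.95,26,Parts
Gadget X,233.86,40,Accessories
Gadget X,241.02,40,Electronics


Computing average price:
Values: [200.25, 337.24, 200.95, 233.86, 241.02]
Sum = 1213.32
Count = 5
Average = 1213.32/5 = 242.664 exactly -> 242.66 (rounded half-up to 2 decimal places)

242.66


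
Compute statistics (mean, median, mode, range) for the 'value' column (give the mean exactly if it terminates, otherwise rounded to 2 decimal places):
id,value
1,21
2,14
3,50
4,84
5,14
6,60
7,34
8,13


Data: [21, 14, 50, 84, 14, 60, 34, 13]
Count: 8
Sum: 290
Mean: 290/8 = 36.25
Sorted: [13, 14, 14, 21, 34, 50, 60, 84]
Median: 27.5
Mode: 14 (2 times)
Range: 84 - 13 = 71
Min: 13, Max: 84

mean=36.25, median=27.5, mode=14, range=71


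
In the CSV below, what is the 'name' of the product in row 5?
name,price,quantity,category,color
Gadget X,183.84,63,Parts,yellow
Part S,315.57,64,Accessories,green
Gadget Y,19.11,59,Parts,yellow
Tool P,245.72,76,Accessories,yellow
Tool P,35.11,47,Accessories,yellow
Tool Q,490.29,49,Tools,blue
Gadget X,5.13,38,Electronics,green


Query: Row 5 ('Tool P'), column 'name'
Value: Tool P

Tool P


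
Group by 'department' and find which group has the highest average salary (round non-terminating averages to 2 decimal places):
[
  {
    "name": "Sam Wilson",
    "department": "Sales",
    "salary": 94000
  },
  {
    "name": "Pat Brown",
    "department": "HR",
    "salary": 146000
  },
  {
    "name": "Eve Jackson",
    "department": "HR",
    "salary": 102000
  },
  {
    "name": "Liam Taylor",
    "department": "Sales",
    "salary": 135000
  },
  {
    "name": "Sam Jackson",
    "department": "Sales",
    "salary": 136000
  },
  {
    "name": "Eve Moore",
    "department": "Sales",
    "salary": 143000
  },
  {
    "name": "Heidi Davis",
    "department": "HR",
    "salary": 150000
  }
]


Group by: department

Groups:
  HR: 3 people, avg salary = 398000/3 ≈ $132666.67
  Sales: 4 people, avg salary = 508000/4 = $127000

Highest average salary: HR (≈$132666.67)

HR (≈$132666.67)


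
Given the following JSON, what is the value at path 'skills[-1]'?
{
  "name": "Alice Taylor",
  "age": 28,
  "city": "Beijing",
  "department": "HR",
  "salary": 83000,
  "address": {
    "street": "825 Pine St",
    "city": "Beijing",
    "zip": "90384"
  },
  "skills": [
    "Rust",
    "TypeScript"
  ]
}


Query: skills[-1]
Path: skills -> last element
Value: TypeScript

TypeScript


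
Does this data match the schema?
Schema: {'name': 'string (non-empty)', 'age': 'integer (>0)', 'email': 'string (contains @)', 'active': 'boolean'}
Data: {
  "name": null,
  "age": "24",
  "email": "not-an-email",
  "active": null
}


Validating each field against schema:
  name: FAIL (null is not a string)
  age: FAIL ("24" is not an integer)
  email: FAIL ("not-an-email" does not contain @)
  active: FAIL (null is not a boolean)

Result: INVALID (4 errors: name, age, email, active)

INVALID (4 errors: name, age, email, active)


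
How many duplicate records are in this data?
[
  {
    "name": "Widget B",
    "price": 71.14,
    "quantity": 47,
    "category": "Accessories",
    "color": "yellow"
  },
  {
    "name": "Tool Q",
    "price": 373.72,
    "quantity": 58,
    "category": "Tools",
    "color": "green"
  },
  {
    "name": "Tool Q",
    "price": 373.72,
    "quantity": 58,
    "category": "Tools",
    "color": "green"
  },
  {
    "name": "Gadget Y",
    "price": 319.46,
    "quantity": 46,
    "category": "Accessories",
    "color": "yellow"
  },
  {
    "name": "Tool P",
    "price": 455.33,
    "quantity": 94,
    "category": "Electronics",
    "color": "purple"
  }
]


Checking 5 records for duplicates:

  Row 1: Widget B ($71.14, qty 47)
  Row 2: Tool Q ($373.72, qty 58)
  Row 3: Tool Q ($373.72, qty 58) <-- DUPLICATE
  Row 4: Gadget Y ($319.46, qty 46)
  Row 5: Tool P ($455.33, qty 94)

Duplicates found: 1
Unique records: 4

1 duplicates, 4 unique


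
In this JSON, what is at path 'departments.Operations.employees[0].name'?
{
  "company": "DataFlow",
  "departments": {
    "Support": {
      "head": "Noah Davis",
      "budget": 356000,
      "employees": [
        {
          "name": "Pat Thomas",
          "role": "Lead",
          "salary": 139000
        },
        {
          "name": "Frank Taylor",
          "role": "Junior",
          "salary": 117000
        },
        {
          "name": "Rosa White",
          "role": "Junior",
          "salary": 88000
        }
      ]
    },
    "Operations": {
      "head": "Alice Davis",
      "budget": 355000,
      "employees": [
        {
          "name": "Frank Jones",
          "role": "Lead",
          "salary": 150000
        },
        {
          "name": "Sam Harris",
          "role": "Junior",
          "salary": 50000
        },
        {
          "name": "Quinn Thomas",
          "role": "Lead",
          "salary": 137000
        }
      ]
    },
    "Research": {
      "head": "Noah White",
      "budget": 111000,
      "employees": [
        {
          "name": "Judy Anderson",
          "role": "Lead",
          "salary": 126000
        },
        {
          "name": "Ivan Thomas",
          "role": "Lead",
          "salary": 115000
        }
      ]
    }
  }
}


Path: departments.Operations.employees[0].name

Navigate:
  -> departments
  -> Operations
  -> employees[0].name = 'Frank Jones'

Frank Jones


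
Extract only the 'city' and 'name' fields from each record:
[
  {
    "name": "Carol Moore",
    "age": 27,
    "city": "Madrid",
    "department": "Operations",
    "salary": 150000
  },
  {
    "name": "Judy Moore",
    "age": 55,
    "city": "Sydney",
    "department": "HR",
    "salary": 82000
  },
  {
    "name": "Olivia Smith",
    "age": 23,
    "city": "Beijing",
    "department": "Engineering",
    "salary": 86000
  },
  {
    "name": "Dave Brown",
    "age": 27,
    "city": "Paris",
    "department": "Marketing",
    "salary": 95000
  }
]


Original: 4 records with fields: name, age, city, department, salary
Keep: ['city', 'name']
Drop: ['age', 'department', 'salary']
Result: 4 records, 2 fields each

[
  {
    "city": "Madrid",
    "name": "Carol Moore"
  },
  {
    "city": "Sydney",
    "name": "Judy Moore"
  },
  {
    "city": "Beijing",
    "name": "Olivia Smith"
  },
  {
    "city": "Paris",
    "name": "Dave Brown"
  }
]


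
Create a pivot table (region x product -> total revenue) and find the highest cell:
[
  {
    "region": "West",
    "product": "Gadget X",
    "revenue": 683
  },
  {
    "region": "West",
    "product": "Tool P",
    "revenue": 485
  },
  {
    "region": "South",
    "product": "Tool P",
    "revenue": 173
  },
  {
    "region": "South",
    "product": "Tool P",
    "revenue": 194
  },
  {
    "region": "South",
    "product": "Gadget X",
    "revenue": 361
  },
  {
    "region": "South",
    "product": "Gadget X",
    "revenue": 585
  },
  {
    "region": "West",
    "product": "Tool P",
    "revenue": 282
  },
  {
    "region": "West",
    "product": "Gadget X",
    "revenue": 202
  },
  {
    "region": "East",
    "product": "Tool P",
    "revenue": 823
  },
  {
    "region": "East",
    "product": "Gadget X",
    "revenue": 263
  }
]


Pivot: region (rows) x product (columns) -> total revenue

     Gadget X      Tool P      
East           263           823  
South          946           367  
West           885           767  

Highest: South / Gadget X = $946

South / Gadget X = $946


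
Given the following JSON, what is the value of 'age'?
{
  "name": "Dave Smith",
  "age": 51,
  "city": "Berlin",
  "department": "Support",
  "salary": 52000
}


Looking up field 'age'
Value: 51

51


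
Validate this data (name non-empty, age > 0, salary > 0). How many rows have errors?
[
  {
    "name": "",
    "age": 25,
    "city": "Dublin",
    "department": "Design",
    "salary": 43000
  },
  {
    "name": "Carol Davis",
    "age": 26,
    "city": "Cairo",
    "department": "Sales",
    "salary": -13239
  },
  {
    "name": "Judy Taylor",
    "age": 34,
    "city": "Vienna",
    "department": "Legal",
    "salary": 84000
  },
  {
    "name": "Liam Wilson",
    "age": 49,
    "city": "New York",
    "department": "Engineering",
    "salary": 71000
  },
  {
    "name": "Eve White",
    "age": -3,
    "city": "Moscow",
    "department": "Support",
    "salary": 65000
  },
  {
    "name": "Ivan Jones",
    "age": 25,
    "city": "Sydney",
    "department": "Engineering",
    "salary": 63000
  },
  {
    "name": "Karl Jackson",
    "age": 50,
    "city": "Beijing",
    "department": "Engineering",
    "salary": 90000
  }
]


Validating 7 records:
Rules: name non-empty, age > 0, salary > 0

  Row 1 (???): empty name
  Row 2 (Carol Davis): negative salary: -13239
  Row 3 (Judy Taylor): OK
  Row 4 (Liam Wilson): OK
  Row 5 (Eve White): negative age: -3
  Row 6 (Ivan Jones): OK
  Row 7 (Karl Jackson): OK

Total errors: 3

3 errors


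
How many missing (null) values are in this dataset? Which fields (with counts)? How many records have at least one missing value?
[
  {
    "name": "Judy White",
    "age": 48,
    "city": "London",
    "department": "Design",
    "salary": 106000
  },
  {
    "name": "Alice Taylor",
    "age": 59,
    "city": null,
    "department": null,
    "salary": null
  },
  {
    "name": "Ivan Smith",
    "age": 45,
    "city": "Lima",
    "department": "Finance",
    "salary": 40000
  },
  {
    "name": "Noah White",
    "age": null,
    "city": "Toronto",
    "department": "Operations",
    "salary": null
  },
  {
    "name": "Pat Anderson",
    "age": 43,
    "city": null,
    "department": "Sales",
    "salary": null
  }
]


Checking for missing (null) values in 5 records:

  Judy White: complete
  Alice Taylor: city, department, salary
  Ivan Smith: complete
  Noah White: age, salary
  Pat Anderson: city, salary

Per field:
  name: 0 missing
  age: 1 missing
  city: 2 missing
  department: 1 missing
  salary: 3 missing

Total missing values: 7
Records with any missing: 3

7 missing values (age: 1, city: 2, department: 1, salary: 3); 3 incomplete records


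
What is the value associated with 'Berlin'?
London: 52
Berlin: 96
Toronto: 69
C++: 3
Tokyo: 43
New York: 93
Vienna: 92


Looking up key 'Berlin'
Value: 96

96


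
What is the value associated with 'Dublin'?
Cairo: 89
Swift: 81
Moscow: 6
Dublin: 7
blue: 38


Looking up key 'Dublin'
Value: 7

7


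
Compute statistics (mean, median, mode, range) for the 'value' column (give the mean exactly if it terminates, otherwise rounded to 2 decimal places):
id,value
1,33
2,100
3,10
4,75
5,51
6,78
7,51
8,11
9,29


Data: [33, 100, 10, 75, 51, 78, 51, 11, 29]
Count: 9
Sum: 438
Mean: 438/9 ≈ 48.67 (rounded to 2 decimal places)
Sorted: [10, 11, 29, 33, 51, 51, 75, 78, 100]
Median: 51.0
Mode: 51 (2 times)
Range: 100 - 10 = 90
Min: 10, Max: 100

mean≈48.67, median=51.0, mode=51, range=90


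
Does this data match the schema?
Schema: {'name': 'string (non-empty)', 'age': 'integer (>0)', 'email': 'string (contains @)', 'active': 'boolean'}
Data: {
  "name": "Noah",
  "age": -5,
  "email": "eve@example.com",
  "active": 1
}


Validating each field against schema:
  name: OK (non-empty string)
  age: FAIL (-5 is not > 0)
  email: OK (string with @)
  active: FAIL (1 is not a boolean)

Result: INVALID (2 errors: age, active)

INVALID (2 errors: age, active)


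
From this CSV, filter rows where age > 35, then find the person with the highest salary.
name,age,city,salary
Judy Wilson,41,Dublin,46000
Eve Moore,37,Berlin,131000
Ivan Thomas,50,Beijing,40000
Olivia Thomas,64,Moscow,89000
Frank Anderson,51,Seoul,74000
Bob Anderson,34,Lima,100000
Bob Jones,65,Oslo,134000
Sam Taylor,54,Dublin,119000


Filter: age > 35
Sort by: salary (descending)

Filtered records (7):
  Bob Jones, age 65, salary $134000
  Eve Moore, age 37, salary $131000
  Sam Taylor, age 54, salary $119000
  Olivia Thomas, age 64, salary $89000
  Frank Anderson, age 51, salary $74000
  Judy Wilson, age 41, salary $46000
  Ivan Thomas, age 50, salary $40000

Highest salary: Bob Jones ($134000)

Bob Jones


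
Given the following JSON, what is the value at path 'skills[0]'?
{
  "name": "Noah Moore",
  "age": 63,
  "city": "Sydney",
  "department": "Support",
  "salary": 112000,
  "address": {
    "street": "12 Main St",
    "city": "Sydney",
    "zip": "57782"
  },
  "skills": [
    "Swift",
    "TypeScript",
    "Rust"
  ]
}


Query: skills[0]
Path: skills -> first element
Value: Swift

Swift


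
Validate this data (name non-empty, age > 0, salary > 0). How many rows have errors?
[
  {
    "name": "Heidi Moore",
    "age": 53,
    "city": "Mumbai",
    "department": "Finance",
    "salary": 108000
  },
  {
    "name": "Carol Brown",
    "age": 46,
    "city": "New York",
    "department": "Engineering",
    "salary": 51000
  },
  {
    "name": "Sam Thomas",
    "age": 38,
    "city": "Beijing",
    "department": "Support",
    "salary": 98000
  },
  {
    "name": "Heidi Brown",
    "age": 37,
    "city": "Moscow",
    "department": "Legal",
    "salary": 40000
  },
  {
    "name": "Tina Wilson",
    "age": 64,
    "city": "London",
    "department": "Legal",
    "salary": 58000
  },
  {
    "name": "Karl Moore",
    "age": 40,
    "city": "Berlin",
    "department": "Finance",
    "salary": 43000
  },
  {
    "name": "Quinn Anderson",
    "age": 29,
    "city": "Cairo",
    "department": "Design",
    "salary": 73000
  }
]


Validating 7 records:
Rules: name non-empty, age > 0, salary > 0

  Row 1 (Heidi Moore): OK
  Row 2 (Carol Brown): OK
  Row 3 (Sam Thomas): OK
  Row 4 (Heidi Brown): OK
  Row 5 (Tina Wilson): OK
  Row 6 (Karl Moore): OK
  Row 7 (Quinn Anderson): OK

Total errors: 0

0 errors


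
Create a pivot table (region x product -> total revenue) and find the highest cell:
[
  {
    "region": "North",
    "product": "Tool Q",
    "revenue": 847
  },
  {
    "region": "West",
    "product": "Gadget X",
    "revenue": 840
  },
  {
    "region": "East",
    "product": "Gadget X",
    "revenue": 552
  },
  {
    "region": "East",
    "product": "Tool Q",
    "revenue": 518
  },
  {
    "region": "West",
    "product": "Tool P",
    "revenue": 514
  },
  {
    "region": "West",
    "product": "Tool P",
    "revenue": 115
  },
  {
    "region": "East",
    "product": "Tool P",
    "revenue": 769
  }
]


Pivot: region (rows) x product (columns) -> total revenue

     Gadget X      Tool P        Tool Q      
East           552           769           518  
North            0             0           847  
West           840           629             0  

Highest: North / Tool Q = $847

North / Tool Q = $847


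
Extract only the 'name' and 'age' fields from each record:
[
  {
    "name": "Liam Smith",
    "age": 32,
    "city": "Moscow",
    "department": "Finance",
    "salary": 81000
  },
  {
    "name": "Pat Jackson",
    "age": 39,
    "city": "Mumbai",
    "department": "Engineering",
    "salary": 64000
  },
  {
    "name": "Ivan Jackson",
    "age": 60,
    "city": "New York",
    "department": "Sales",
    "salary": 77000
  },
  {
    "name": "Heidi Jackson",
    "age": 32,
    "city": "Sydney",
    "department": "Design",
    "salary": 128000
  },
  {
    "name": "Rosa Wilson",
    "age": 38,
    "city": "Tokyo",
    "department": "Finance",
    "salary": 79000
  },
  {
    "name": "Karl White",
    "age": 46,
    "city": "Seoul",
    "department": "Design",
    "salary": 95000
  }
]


Original: 6 records with fields: name, age, city, department, salary
Keep: ['name', 'age']
Drop: ['city', 'department', 'salary']
Result: 6 records, 2 fields each

[
  {
    "name": "Liam Smith",
    "age": 32
  },
  {
    "name": "Pat Jackson",
    "age": 39
  },
  {
    "name": "Ivan Jackson",
    "age": 60
  },
  {
    "name": "Heidi Jackson",
    "age": 32
  },
  {
    "name": "Rosa Wilson",
    "age": 38
  },
  {
    "name": "Karl White",
    "age": 46
  }
]


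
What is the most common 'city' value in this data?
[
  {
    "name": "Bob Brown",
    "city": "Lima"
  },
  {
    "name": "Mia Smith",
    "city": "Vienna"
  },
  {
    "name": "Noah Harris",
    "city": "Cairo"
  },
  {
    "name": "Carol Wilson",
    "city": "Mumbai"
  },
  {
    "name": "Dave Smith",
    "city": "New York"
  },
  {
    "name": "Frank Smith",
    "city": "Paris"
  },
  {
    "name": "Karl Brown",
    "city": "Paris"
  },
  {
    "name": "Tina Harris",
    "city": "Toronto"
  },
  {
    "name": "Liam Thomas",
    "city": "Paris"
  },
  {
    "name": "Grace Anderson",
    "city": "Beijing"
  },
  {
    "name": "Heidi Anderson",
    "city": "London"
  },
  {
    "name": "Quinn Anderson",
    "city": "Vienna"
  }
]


Counting 'city' values across 12 records:

  Paris: 3 ###
  Vienna: 2 ##
  Lima: 1 #
  Cairo: 1 #
  Mumbai: 1 #
  New York: 1 #
  Toronto: 1 #
  Beijing: 1 #
  London: 1 #

Most common: Paris (3 times)

Paris (3 times)


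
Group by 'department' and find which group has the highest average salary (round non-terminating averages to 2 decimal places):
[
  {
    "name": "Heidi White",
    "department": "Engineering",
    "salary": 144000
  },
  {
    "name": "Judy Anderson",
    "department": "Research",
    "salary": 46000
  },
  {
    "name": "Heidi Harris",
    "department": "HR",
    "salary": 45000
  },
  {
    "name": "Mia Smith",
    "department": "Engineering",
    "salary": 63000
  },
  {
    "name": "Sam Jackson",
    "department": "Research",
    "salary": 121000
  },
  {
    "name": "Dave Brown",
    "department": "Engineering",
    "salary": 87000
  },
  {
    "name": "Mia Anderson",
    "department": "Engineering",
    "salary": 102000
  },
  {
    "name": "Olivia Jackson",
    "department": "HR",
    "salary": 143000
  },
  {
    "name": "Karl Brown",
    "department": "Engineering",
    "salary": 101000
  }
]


Group by: department

Groups:
  Engineering: 5 people, avg salary = 497000/5 = $99400
  HR: 2 people, avg salary = 188000/2 = $94000
  Research: 2 people, avg salary = 167000/2 = $83500

Highest average salary: Engineering ($99400)

Engineering ($99400)


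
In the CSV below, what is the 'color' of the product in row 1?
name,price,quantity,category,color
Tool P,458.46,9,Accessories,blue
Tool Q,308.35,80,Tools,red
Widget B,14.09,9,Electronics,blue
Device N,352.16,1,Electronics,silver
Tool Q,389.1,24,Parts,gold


Query: Row 1 ('Tool P'), column 'color'
Value: blue

blue


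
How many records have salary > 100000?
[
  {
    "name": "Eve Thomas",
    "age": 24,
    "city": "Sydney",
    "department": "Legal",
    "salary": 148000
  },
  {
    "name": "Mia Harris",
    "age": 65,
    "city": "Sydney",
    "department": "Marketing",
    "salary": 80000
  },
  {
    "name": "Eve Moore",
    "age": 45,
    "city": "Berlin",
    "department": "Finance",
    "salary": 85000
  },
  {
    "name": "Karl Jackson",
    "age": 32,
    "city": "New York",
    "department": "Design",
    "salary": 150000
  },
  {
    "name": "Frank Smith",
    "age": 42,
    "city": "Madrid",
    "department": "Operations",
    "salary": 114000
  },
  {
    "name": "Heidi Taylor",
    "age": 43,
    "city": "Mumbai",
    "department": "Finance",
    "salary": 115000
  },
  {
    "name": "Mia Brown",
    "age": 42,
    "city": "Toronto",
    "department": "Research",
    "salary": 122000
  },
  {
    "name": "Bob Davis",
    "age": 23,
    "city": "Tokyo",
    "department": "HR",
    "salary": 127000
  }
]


Data: 8 records
Condition: salary > 100000

Checking each record:
  Eve Thomas: 148000 MATCH
  Mia Harris: 80000
  Eve Moore: 85000
  Karl Jackson: 150000 MATCH
  Frank Smith: 114000 MATCH
  Heidi Taylor: 115000 MATCH
  Mia Brown: 122000 MATCH
  Bob Davis: 127000 MATCH

Count: 6

6


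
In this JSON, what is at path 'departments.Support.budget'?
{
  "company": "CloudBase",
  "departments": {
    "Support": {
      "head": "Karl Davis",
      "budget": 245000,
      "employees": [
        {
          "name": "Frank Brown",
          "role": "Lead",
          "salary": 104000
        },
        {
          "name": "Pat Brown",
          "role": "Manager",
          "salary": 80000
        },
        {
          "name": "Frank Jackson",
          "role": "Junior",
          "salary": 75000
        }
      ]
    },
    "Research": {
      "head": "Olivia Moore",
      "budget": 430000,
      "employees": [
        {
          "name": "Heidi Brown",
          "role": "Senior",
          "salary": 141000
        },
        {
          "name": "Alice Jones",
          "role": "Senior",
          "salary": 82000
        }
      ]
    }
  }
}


Path: departments.Support.budget

Navigate:
  -> departments
  -> Support
  -> budget = 245000

245000


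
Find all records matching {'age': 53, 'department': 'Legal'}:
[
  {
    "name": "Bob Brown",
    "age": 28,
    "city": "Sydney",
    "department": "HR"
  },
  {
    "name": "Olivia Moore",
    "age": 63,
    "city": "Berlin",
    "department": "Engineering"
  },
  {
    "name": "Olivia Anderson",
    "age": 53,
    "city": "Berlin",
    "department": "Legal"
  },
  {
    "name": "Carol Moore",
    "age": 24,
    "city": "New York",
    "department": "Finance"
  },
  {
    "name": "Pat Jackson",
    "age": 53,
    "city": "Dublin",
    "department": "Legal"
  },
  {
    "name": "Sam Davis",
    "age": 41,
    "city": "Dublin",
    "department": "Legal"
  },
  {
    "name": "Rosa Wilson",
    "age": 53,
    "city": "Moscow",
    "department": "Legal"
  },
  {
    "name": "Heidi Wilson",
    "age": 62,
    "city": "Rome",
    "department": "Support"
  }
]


Search criteria: {'age': 53, 'department': 'Legal'}

Checking 8 records:
  Bob Brown: {age: 28, department: HR}
  Olivia Moore: {age: 63, department: Engineering}
  Olivia Anderson: {age: 53, department: Legal} <-- MATCH
  Carol Moore: {age: 24, department: Finance}
  Pat Jackson: {age: 53, department: Legal} <-- MATCH
  Sam Davis: {age: 41, department: Legal}
  Rosa Wilson: {age: 53, department: Legal} <-- MATCH
  Heidi Wilson: {age: 62, department: Support}

Matches: ["Olivia Anderson", "Pat Jackson", "Rosa Wilson"]

["Olivia Anderson", "Pat Jackson", "Rosa Wilson"]


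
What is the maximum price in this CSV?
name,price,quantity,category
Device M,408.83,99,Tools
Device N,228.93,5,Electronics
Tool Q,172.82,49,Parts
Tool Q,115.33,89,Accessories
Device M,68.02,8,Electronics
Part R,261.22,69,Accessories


Computing maximum price:
Values: [408.83, 228.93, 172.82, 115.33, 68.02, 261.22]
Max = 408.83

408.83


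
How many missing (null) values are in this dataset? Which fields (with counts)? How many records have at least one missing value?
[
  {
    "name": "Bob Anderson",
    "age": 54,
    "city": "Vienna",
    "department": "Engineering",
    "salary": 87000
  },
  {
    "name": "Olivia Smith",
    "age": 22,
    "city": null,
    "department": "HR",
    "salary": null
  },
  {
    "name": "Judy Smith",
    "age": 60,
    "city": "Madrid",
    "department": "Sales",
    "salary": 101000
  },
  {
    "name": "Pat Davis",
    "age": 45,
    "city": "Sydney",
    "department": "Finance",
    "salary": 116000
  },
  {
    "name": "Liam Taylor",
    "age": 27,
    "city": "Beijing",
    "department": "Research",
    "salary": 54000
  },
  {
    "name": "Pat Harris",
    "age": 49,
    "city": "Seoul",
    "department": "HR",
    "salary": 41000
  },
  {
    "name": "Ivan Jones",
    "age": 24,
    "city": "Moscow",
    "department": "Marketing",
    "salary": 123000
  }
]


Checking for missing (null) values in 7 records:

  Bob Anderson: complete
  Olivia Smith: city, salary
  Judy Smith: complete
  Pat Davis: complete
  Liam Taylor: complete
  Pat Harris: complete
  Ivan Jones: complete

Per field:
  name: 0 missing
  age: 0 missing
  city: 1 missing
  department: 0 missing
  salary: 1 missing

Total missing values: 2
Records with any missing: 1

2 missing values (city: 1, salary: 1); 1 incomplete records


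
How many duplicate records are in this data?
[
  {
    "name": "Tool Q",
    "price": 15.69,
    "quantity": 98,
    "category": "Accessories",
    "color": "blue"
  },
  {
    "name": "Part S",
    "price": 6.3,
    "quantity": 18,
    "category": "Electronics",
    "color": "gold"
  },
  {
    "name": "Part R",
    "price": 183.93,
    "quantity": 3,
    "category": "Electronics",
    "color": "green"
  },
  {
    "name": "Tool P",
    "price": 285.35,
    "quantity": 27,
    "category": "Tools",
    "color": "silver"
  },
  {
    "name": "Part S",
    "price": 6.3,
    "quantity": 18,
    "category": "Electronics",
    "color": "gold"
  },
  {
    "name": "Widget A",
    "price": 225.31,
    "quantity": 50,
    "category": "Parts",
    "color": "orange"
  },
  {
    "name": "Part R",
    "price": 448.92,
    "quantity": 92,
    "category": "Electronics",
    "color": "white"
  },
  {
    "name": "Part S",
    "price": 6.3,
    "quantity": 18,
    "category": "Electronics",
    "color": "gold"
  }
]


Checking 8 records for duplicates:

  Row 1: Tool Q ($15.69, qty 98)
  Row 2: Part S ($6.3, qty 18)
  Row 3: Part R ($183.93, qty 3)
  Row 4: Tool P ($285.35, qty 27)
  Row 5: Part S ($6.3, qty 18) <-- DUPLICATE
  Row 6: Widget A ($225.31, qty 50)
  Row 7: Part R ($448.92, qty 92)
  Row 8: Part S ($6.3, qty 18) <-- DUPLICATE

Duplicates found: 2
Unique records: 6

2 duplicates, 6 unique


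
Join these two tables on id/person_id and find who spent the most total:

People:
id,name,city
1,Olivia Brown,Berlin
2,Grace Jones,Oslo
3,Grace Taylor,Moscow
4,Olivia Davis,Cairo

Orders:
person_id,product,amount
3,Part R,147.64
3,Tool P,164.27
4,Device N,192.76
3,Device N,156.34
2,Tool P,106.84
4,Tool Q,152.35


Join on: people.id = orders.person_id

Joined rows:
  Grace Taylor (Moscow) bought Part R for $147.64
  Grace Taylor (Moscow) bought Tool P for $164.27
  Olivia Davis (Cairo) bought Device N for $192.76
  Grace Taylor (Moscow) bought Device N for $156.34
  Grace Jones (Oslo) bought Tool P for $106.84
  Olivia Davis (Cairo) bought Tool Q for $152.35

Total per person:
  Grace Taylor: $468.25
  Olivia Davis: $345.11
  Grace Jones: $106.84

Top spender: Grace Taylor ($468.25)

Grace Taylor ($468.25)


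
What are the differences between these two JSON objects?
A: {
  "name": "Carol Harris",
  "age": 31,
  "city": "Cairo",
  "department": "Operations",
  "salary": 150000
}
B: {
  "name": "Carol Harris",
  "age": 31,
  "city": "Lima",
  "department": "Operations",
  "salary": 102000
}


Comparing each field (in key order):
  name: same
  age: same
  city: DIFFERENT
  department: same
  salary: DIFFERENT
Differences:
  city: Cairo -> Lima
  salary: 150000 -> 102000

2 field(s) changed

2 changes: city, salary


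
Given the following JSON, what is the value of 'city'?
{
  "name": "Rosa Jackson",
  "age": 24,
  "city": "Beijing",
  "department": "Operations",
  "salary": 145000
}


Looking up field 'city'
Value: Beijing

Beijing


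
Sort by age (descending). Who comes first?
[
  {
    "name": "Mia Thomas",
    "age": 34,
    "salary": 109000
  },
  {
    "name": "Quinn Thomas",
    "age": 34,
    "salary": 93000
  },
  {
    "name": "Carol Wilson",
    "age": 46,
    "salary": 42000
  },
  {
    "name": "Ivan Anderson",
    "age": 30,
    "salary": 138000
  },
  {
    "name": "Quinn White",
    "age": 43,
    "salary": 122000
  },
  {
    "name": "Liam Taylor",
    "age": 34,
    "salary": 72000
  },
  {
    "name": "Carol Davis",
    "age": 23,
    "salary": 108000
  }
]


Sort by: age (descending)

Sorted order:
  1. Carol Wilson (age = 46)
  2. Quinn White (age = 43)
  3. Mia Thomas (age = 34)
  4. Quinn Thomas (age = 34)
  5. Liam Taylor (age = 34)
  6. Ivan Anderson (age = 30)
  7. Carol Davis (age = 23)

First: Carol Wilson

Carol Wilson


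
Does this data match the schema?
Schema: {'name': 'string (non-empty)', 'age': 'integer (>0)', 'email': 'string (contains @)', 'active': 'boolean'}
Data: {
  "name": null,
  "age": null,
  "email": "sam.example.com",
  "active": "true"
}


Validating each field against schema:
  name: FAIL (null is not a string)
  age: FAIL (null is not an integer)
  email: FAIL ("sam.example.com" does not contain @)
  active: FAIL ("true" is not a boolean)

Result: INVALID (4 errors: name, age, email, active)

INVALID (4 errors: name, age, email, active)


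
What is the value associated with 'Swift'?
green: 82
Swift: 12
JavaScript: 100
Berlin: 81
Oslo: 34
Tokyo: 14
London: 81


Looking up key 'Swift'
Value: 12

12


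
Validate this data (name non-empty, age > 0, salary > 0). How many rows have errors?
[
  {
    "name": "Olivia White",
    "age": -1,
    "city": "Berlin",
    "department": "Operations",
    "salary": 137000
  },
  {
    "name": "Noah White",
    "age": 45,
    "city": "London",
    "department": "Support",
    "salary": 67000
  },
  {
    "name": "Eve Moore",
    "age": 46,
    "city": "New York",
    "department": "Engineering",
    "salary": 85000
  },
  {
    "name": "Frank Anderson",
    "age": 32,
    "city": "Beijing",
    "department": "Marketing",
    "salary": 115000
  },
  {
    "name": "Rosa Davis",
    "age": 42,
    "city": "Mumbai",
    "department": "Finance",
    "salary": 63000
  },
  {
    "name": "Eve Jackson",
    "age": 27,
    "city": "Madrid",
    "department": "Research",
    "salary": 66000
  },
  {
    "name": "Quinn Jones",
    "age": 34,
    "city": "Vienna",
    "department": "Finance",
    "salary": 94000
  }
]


Validating 7 records:
Rules: name non-empty, age > 0, salary > 0

  Row 1 (Olivia White): negative age: -1
  Row 2 (Noah White): OK
  Row 3 (Eve Moore): OK
  Row 4 (Frank Anderson): OK
  Row 5 (Rosa Davis): OK
  Row 6 (Eve Jackson): OK
  Row 7 (Quinn Jones): OK

Total errors: 1

1 errors


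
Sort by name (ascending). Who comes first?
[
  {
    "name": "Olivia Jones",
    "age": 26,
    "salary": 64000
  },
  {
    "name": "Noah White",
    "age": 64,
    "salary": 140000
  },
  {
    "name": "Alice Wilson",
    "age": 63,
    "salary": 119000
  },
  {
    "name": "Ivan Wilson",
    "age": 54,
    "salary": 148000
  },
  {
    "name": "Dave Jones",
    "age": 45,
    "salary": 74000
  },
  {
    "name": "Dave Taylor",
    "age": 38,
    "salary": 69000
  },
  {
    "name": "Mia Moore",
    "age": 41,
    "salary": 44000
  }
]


Sort by: name (ascending)

Sorted order:
  1. Alice Wilson (name = Alice Wilson)
  2. Dave Jones (name = Dave Jones)
  3. Dave Taylor (name = Dave Taylor)
  4. Ivan Wilson (name = Ivan Wilson)
  5. Mia Moore (name = Mia Moore)
  6. Noah White (name = Noah White)
  7. Olivia Jones (name = Olivia Jones)

First: Alice Wilson

Alice Wilson


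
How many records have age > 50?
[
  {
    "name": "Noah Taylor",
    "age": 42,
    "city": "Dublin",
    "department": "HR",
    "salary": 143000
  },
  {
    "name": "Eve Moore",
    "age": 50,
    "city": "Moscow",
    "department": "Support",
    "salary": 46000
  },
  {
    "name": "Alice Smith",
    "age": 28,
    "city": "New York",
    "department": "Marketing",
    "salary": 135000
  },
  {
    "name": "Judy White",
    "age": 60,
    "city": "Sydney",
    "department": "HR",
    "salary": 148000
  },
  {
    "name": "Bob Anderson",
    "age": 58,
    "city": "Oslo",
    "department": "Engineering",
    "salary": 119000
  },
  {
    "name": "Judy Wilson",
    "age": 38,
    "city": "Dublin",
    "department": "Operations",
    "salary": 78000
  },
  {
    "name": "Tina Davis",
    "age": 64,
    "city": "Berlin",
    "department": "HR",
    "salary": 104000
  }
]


Data: 7 records
Condition: age > 50

Checking each record:
  Noah Taylor: 42
  Eve Moore: 50
  Alice Smith: 28
  Judy White: 60 MATCH
  Bob Anderson: 58 MATCH
  Judy Wilson: 38
  Tina Davis: 64 MATCH

Count: 3

3


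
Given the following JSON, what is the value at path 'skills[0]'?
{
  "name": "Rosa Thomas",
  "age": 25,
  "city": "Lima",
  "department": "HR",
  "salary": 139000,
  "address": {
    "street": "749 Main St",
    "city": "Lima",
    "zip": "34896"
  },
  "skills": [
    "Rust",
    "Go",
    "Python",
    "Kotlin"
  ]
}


Query: skills[0]
Path: skills -> first element
Value: Rust

Rust


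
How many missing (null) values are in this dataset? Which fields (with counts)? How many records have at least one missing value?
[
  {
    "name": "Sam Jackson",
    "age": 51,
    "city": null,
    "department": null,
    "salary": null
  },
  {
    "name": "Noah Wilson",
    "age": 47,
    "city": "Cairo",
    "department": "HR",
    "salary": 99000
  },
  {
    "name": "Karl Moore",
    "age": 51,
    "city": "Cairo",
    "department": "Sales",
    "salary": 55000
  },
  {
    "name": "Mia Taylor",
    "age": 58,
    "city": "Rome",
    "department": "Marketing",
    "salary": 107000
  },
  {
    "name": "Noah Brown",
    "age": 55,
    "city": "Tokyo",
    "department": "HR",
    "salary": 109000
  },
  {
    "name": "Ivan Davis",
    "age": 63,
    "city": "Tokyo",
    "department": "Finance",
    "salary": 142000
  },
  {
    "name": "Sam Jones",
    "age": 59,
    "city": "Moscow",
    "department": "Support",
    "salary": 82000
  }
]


Checking for missing (null) values in 7 records:

  Sam Jackson: city, department, salary
  Noah Wilson: complete
  Karl Moore: complete
  Mia Taylor: complete
  Noah Brown: complete
  Ivan Davis: complete
  Sam Jones: complete

Per field:
  name: 0 missing
  age: 0 missing
  city: 1 missing
  department: 1 missing
  salary: 1 missing

Total missing values: 3
Records with any missing: 1

3 missing values (city: 1, department: 1, salary: 1); 1 incomplete records


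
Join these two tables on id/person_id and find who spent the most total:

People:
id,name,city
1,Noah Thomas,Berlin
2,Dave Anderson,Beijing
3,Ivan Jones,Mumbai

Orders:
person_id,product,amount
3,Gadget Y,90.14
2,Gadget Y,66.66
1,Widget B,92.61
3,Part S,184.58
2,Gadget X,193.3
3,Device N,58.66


Join on: people.id = orders.person_id

Joined rows:
  Ivan Jones (Mumbai) bought Gadget Y for $90.14
  Dave Anderson (Beijing) bought Gadget Y for $66.66
  Noah Thomas (Berlin) bought Widget B for $92.61
  Ivan Jones (Mumbai) bought Part S for $184.58
  Dave Anderson (Beijing) bought Gadget X for $193.3
  Ivan Jones (Mumbai) bought Device N for $58.66

Total per person:
  Ivan Jones: $333.38
  Dave Anderson: $259.96
  Noah Thomas: $92.61

Top spender: Ivan Jones ($333.38)

Ivan Jones ($333.38)


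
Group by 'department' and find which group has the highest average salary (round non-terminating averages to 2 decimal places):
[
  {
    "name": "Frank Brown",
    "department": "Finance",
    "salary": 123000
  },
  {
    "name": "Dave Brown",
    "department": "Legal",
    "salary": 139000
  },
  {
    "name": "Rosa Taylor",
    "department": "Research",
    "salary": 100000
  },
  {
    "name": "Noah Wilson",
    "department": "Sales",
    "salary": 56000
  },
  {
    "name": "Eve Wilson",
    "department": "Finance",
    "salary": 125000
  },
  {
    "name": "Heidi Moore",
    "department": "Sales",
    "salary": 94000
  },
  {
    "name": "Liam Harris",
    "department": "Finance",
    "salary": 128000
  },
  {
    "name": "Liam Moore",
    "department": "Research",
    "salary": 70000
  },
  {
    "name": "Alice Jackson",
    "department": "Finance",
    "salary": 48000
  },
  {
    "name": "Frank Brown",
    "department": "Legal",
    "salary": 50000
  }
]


Group by: department

Groups:
  Finance: 4 people, avg salary = 424000/4 = $106000
  Legal: 2 people, avg salary = 189000/2 = $94500
  Research: 2 people, avg salary = 170000/2 = $85000
  Sales: 2 people, avg salary = 150000/2 = $75000

Highest average salary: Finance ($106000)

Finance ($106000)


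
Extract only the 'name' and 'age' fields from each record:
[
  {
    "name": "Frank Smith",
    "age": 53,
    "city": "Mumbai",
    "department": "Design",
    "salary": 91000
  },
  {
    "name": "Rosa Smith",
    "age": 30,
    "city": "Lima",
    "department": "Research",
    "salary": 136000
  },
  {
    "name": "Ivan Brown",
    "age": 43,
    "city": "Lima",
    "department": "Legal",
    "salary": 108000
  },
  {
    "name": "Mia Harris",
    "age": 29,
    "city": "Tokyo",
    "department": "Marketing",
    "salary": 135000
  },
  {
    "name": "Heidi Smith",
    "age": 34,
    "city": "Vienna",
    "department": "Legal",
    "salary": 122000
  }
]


Original: 5 records with fields: name, age, city, department, salary
Keep: ['name', 'age']
Drop: ['city', 'department', 'salary']
Result: 5 records, 2 fields each

[
  {
    "name": "Frank Smith",
    "age": 53
  },
  {
    "name": "Rosa Smith",
    "age": 30
  },
  {
    "name": "Ivan Brown",
    "age": 43
  },
  {
    "name": "Mia Harris",
    "age": 29
  },
  {
    "name": "Heidi Smith",
    "age": 34
  }
]
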